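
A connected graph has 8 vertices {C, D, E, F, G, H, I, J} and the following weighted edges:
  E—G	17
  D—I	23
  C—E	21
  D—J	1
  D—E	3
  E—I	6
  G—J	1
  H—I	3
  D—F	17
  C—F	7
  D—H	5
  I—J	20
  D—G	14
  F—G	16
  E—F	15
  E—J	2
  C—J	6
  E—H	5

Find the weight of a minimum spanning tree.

Prim's algorithm from E:
Step 1: cheapest edge leaving the tree is E—J (2); add J.
Step 2: cheapest edge leaving the tree is D—J (1); add D.
Step 3: cheapest edge leaving the tree is G—J (1); add G.
Step 4: cheapest edge leaving the tree is D—H (5); add H.
Step 5: cheapest edge leaving the tree is H—I (3); add I.
Step 6: cheapest edge leaving the tree is C—J (6); add C.
Step 7: cheapest edge leaving the tree is C—F (7); add F.
MST edges: E—J, D—J, G—J, D—H, H—I, C—J, C—F; total weight 2+1+1+5+3+6+7 = 25.

25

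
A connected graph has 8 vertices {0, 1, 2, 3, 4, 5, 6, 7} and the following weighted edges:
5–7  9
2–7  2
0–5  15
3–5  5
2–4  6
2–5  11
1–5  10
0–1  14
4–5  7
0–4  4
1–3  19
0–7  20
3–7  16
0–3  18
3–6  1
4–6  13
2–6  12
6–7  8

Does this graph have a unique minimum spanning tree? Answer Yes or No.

Yes

Kruskal: consider edges lightest-first.
3–6 (1): add — endpoints in different components.
2–7 (2): add — endpoints in different components.
0–4 (4): add — endpoints in different components.
3–5 (5): add — endpoints in different components.
2–4 (6): add — endpoints in different components.
4–5 (7): add — endpoints in different components.
6–7 (8): skip — 6 and 7 already connected.
5–7 (9): skip — 5 and 7 already connected.
1–5 (10): add — endpoints in different components.
Every non-tree edge has weight strictly greater than the heaviest edge on the tree path between its endpoints, so the MST is unique.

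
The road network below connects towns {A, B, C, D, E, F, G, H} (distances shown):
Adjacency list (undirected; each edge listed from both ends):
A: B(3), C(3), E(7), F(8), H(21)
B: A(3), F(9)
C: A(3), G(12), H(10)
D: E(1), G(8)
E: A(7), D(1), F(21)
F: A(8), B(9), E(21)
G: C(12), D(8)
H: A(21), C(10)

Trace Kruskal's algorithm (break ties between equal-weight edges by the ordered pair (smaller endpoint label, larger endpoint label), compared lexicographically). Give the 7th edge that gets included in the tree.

Kruskal: consider edges lightest-first.
D-E (1): add — endpoints in different components.
A-B (3): add — endpoints in different components.
A-C (3): add — endpoints in different components.
A-E (7): add — endpoints in different components.
A-F (8): add — endpoints in different components.
D-G (8): add — endpoints in different components.
B-F (9): skip — B and F already connected.
C-H (10): add — endpoints in different components.
The 7th edge added is C-H.

C-H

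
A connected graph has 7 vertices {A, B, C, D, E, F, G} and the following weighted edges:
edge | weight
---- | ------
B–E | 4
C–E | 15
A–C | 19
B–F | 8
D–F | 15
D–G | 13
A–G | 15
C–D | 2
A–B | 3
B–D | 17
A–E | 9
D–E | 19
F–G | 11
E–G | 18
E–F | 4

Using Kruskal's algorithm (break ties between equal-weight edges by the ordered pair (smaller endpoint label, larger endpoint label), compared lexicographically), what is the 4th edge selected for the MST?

E-F

Sort edges by weight, then run Kruskal:
C–D (2): add — endpoints in different components.
A–B (3): add — endpoints in different components.
B–E (4): add — endpoints in different components.
E–F (4): add — endpoints in different components.
B–F (8): skip — B and F already connected.
A–E (9): skip — A and E already connected.
F–G (11): add — endpoints in different components.
D–G (13): add — endpoints in different components.
The 4th edge added is E–F.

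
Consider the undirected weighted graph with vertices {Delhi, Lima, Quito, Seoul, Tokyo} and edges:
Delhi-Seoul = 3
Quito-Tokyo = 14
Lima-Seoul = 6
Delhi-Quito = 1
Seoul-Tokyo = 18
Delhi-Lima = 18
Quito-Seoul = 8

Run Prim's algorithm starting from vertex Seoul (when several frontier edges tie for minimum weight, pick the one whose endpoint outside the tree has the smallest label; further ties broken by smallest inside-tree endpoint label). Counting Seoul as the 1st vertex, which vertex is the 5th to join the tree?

Grow the tree from Seoul using Prim:
Step 1: cheapest edge leaving the tree is Delhi-Seoul (3); add Delhi.
Step 2: cheapest edge leaving the tree is Delhi-Quito (1); add Quito.
Step 3: cheapest edge leaving the tree is Lima-Seoul (6); add Lima.
Step 4: cheapest edge leaving the tree is Quito-Tokyo (14); add Tokyo.
Vertex order: Seoul, Delhi, Quito, Lima, Tokyo. The 5th vertex is Tokyo.

Tokyo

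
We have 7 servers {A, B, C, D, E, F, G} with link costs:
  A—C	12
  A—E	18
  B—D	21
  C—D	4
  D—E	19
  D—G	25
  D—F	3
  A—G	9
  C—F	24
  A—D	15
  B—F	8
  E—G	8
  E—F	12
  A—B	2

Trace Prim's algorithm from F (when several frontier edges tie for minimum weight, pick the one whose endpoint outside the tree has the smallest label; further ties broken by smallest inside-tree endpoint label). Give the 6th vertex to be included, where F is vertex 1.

G

Prim's algorithm from F:
Step 1: cheapest edge leaving the tree is D—F (3); add D.
Step 2: cheapest edge leaving the tree is C—D (4); add C.
Step 3: cheapest edge leaving the tree is B—F (8); add B.
Step 4: cheapest edge leaving the tree is A—B (2); add A.
Step 5: cheapest edge leaving the tree is A—G (9); add G.
Step 6: cheapest edge leaving the tree is E—G (8); add E.
Vertex order: F, D, C, B, A, G, E. The 6th vertex is G.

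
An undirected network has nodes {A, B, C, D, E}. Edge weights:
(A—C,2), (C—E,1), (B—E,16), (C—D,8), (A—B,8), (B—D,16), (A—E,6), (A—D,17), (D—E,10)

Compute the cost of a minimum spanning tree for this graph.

19

Prim, starting at D.
Step 1: cheapest edge leaving the tree is C—D (8); add C.
Step 2: cheapest edge leaving the tree is C—E (1); add E.
Step 3: cheapest edge leaving the tree is A—C (2); add A.
Step 4: cheapest edge leaving the tree is A—B (8); add B.
MST edges: C—D, C—E, A—C, A—B; total weight 8+1+2+8 = 19.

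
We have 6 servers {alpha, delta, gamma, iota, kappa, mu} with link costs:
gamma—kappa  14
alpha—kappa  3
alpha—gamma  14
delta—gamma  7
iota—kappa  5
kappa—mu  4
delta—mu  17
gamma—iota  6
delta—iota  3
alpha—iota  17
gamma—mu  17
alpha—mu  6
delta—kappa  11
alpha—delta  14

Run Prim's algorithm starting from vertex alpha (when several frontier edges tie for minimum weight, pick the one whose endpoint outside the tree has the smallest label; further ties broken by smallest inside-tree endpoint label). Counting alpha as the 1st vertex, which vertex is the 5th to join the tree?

Prim's algorithm from alpha:
Step 1: cheapest edge leaving the tree is alpha—kappa (3); add kappa.
Step 2: cheapest edge leaving the tree is kappa—mu (4); add mu.
Step 3: cheapest edge leaving the tree is iota—kappa (5); add iota.
Step 4: cheapest edge leaving the tree is delta—iota (3); add delta.
Step 5: cheapest edge leaving the tree is gamma—iota (6); add gamma.
Vertex order: alpha, kappa, mu, iota, delta, gamma. The 5th vertex is delta.

delta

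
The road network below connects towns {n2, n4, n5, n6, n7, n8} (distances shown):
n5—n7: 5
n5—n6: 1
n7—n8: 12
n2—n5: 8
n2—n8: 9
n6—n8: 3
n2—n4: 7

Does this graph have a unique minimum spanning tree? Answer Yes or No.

Kruskal's algorithm — process edges by increasing weight (ties by edge label):
n5—n6 (1): add — endpoints in different components.
n6—n8 (3): add — endpoints in different components.
n5—n7 (5): add — endpoints in different components.
n2—n4 (7): add — endpoints in different components.
n2—n5 (8): add — endpoints in different components.
Every non-tree edge has weight strictly greater than the heaviest edge on the tree path between its endpoints, so the MST is unique.

Yes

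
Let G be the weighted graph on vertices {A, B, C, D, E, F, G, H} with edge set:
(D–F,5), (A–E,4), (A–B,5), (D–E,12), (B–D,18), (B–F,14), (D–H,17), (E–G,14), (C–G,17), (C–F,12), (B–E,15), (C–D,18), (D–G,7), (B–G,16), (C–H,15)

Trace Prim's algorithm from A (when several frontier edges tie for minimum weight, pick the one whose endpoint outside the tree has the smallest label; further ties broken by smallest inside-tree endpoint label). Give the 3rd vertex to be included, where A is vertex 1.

B

Prim, starting at A.
Step 1: cheapest edge leaving the tree is A–E (4); add E.
Step 2: cheapest edge leaving the tree is A–B (5); add B.
Step 3: cheapest edge leaving the tree is D–E (12); add D.
Step 4: cheapest edge leaving the tree is D–F (5); add F.
Step 5: cheapest edge leaving the tree is D–G (7); add G.
Step 6: cheapest edge leaving the tree is C–F (12); add C.
Step 7: cheapest edge leaving the tree is C–H (15); add H.
Vertex order: A, E, B, D, F, G, C, H. The 3rd vertex is B.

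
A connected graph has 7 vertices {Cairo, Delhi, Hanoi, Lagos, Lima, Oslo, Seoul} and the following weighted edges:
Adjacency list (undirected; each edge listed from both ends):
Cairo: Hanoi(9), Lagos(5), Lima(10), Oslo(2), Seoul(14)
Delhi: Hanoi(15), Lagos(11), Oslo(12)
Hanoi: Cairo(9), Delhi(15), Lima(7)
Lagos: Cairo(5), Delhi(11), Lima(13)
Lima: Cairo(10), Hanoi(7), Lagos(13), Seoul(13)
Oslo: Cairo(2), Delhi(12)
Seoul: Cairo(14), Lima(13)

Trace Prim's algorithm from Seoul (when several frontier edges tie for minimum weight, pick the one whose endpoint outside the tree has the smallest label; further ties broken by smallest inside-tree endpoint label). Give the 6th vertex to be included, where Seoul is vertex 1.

Prim's algorithm from Seoul:
Step 1: frontier [Lima Seoul 13, Cairo Seoul 14] → take Lima Seoul (13); add Lima.
Step 2: frontier [Hanoi Lima 7, Cairo Lima 10, Lagos Lima 13, Cairo Seoul 14] → take Hanoi Lima (7); add Hanoi.
Step 3: frontier [Cairo Hanoi 9, Delhi Hanoi 15, Cairo Lima 10, Lagos Lima 13, Cairo Seoul 14] → take Cairo Hanoi (9); add Cairo.
Step 4: frontier [Cairo Oslo 2, Cairo Lagos 5, Delhi Hanoi 15, Lagos Lima 13] → take Cairo Oslo (2); add Oslo.
Step 5: frontier [Cairo Lagos 5, Delhi Hanoi 15, Lagos Lima 13, Delhi Oslo 12] → take Cairo Lagos (5); add Lagos.
Step 6: frontier [Delhi Hanoi 15, Delhi Lagos 11, Delhi Oslo 12] → take Delhi Lagos (11); add Delhi.
Vertex order: Seoul, Lima, Hanoi, Cairo, Oslo, Lagos, Delhi. The 6th vertex is Lagos.

Lagos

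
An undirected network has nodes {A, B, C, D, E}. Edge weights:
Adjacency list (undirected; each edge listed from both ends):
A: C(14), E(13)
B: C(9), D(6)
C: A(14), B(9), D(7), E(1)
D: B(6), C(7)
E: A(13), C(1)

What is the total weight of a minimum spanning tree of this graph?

Prim, starting at A.
Step 1: frontier [A E 13, A C 14] → take A E (13); add E.
Step 2: frontier [A C 14, C E 1] → take C E (1); add C.
Step 3: frontier [C D 7, B C 9] → take C D (7); add D.
Step 4: frontier [B C 9, B D 6] → take B D (6); add B.
MST edges: A E, C E, C D, B D; total weight 13+1+7+6 = 27.

27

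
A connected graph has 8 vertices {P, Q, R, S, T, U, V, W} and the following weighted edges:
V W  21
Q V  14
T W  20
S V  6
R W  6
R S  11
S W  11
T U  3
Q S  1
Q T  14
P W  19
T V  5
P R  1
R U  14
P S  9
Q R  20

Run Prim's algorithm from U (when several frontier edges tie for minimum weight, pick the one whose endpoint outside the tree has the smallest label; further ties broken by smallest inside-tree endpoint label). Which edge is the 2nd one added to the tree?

Prim's algorithm from U:
Step 1: cheapest edge leaving the tree is T U (3); add T.
Step 2: cheapest edge leaving the tree is T V (5); add V.
Step 3: cheapest edge leaving the tree is S V (6); add S.
Step 4: cheapest edge leaving the tree is Q S (1); add Q.
Step 5: cheapest edge leaving the tree is P S (9); add P.
Step 6: cheapest edge leaving the tree is P R (1); add R.
Step 7: cheapest edge leaving the tree is R W (6); add W.
The 2nd edge added is T V.

T-V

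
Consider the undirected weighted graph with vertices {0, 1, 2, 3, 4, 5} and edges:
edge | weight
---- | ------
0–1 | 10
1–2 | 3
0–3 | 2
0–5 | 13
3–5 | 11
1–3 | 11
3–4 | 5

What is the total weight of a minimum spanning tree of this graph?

31

Sort edges by weight, then run Kruskal:
0–3 (2): add — endpoints in different components.
1–2 (3): add — endpoints in different components.
3–4 (5): add — endpoints in different components.
0–1 (10): add — endpoints in different components.
1–3 (11): skip — 1 and 3 already connected.
3–5 (11): add — endpoints in different components.
MST edges: 0–3, 1–2, 3–4, 0–1, 3–5; total weight 2+3+5+10+11 = 31.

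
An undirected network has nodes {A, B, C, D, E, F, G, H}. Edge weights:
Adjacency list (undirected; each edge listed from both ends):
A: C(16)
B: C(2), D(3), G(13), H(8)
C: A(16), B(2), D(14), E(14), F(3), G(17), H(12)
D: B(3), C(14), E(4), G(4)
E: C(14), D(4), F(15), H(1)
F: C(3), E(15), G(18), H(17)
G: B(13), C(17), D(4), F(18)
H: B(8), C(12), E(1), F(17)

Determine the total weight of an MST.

Grow the tree from G using Prim:
Step 1: cheapest edge leaving the tree is D-G (4); add D.
Step 2: cheapest edge leaving the tree is B-D (3); add B.
Step 3: cheapest edge leaving the tree is B-C (2); add C.
Step 4: cheapest edge leaving the tree is C-F (3); add F.
Step 5: cheapest edge leaving the tree is D-E (4); add E.
Step 6: cheapest edge leaving the tree is E-H (1); add H.
Step 7: cheapest edge leaving the tree is A-C (16); add A.
MST edges: D-G, B-D, B-C, C-F, D-E, E-H, A-C; total weight 4+3+2+3+4+1+16 = 33.

33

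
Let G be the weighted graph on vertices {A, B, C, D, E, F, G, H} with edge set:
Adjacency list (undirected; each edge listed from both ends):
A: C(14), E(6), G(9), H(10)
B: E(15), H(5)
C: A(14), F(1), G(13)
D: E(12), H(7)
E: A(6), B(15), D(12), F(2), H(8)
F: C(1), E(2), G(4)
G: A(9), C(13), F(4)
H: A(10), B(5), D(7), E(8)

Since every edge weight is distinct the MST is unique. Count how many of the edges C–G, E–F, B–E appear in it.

Kruskal's algorithm — process edges by increasing weight (ties by edge label):
C–F (1): add — endpoints in different components.
E–F (2): add — endpoints in different components.
F–G (4): add — endpoints in different components.
B–H (5): add — endpoints in different components.
A–E (6): add — endpoints in different components.
D–H (7): add — endpoints in different components.
E–H (8): add — endpoints in different components.
MST edge set: {C–F, E–F, F–G, B–H, A–E, D–H, E–H}.
Of the listed edges, {E–F} are in the MST → 1.

1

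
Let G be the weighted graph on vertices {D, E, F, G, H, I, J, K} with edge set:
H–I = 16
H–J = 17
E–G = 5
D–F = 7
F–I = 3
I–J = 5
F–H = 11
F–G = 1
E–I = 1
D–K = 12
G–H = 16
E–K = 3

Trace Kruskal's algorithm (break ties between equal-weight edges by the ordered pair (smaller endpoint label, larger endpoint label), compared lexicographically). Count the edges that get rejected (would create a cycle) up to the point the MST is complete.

1

Kruskal's algorithm — process edges by increasing weight (ties by edge label):
E–I (1): add — endpoints in different components.
F–G (1): add — endpoints in different components.
E–K (3): add — endpoints in different components.
F–I (3): add — endpoints in different components.
E–G (5): skip — E and G already connected.
I–J (5): add — endpoints in different components.
D–F (7): add — endpoints in different components.
F–H (11): add — endpoints in different components.
Edges rejected before the tree was complete: 1.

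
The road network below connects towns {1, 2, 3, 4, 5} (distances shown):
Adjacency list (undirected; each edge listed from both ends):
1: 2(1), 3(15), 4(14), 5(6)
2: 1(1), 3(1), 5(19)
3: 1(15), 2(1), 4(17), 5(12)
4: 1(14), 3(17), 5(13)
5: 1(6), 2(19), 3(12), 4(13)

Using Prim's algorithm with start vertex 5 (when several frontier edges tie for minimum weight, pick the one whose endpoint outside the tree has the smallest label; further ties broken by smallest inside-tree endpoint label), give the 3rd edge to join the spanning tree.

Prim's algorithm from 5:
Step 1: frontier [1-5 6, 3-5 12, 4-5 13, 2-5 19] → take 1-5 (6); add 1.
Step 2: frontier [1-2 1, 1-4 14, 1-3 15, 3-5 12, 4-5 13, 2-5 19] → take 1-2 (1); add 2.
Step 3: frontier [1-4 14, 1-3 15, 2-3 1, 3-5 12, 4-5 13] → take 2-3 (1); add 3.
Step 4: frontier [1-4 14, 3-4 17, 4-5 13] → take 4-5 (13); add 4.
The 3rd edge added is 2-3.

2-3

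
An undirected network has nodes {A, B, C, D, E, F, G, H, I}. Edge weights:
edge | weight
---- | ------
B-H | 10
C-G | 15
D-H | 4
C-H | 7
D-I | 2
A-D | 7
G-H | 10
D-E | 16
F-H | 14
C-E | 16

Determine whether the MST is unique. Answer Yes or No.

No

Sort edges by weight, then run Kruskal:
D-I (2): add — endpoints in different components.
D-H (4): add — endpoints in different components.
A-D (7): add — endpoints in different components.
C-H (7): add — endpoints in different components.
B-H (10): add — endpoints in different components.
G-H (10): add — endpoints in different components.
F-H (14): add — endpoints in different components.
C-G (15): skip — C and G already connected.
C-E (16): add — endpoints in different components.
Non-tree edge D-E has weight 16, equal to the heaviest edge on its tree cycle — swapping gives another MST of the same weight. Not unique.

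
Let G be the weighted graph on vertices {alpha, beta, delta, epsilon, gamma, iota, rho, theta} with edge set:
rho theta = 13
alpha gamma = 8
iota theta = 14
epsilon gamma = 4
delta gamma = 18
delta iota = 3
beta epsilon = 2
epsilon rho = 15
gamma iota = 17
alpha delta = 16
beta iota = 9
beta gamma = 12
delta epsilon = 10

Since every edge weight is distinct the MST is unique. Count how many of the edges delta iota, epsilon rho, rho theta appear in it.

Sort edges by weight, then run Kruskal:
beta epsilon (2): add — endpoints in different components.
delta iota (3): add — endpoints in different components.
epsilon gamma (4): add — endpoints in different components.
alpha gamma (8): add — endpoints in different components.
beta iota (9): add — endpoints in different components.
delta epsilon (10): skip — delta and epsilon already connected.
beta gamma (12): skip — beta and gamma already connected.
rho theta (13): add — endpoints in different components.
iota theta (14): add — endpoints in different components.
MST edge set: {beta epsilon, delta iota, epsilon gamma, alpha gamma, beta iota, rho theta, iota theta}.
Of the listed edges, {delta iota, rho theta} are in the MST → 2.

2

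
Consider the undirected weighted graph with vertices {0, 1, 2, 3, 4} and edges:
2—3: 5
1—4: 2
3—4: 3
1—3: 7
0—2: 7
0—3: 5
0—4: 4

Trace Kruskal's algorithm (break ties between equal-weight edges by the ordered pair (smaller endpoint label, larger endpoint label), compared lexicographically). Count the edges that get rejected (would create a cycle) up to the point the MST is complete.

Kruskal: consider edges lightest-first.
1—4 (2): add — endpoints in different components.
3—4 (3): add — endpoints in different components.
0—4 (4): add — endpoints in different components.
0—3 (5): skip — 0 and 3 already connected.
2—3 (5): add — endpoints in different components.
Edges rejected before the tree was complete: 1.

1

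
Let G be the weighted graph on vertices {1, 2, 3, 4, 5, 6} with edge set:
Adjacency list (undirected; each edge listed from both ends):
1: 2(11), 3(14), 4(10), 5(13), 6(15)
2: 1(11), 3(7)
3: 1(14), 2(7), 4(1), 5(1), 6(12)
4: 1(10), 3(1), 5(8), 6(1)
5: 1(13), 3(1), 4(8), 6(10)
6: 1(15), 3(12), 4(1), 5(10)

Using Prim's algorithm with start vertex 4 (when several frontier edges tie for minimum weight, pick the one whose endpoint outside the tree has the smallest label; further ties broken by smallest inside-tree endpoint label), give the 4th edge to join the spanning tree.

Prim's algorithm from 4:
Step 1: cheapest edge leaving the tree is 3–4 (1); add 3.
Step 2: cheapest edge leaving the tree is 3–5 (1); add 5.
Step 3: cheapest edge leaving the tree is 4–6 (1); add 6.
Step 4: cheapest edge leaving the tree is 2–3 (7); add 2.
Step 5: cheapest edge leaving the tree is 1–4 (10); add 1.
The 4th edge added is 2–3.

2-3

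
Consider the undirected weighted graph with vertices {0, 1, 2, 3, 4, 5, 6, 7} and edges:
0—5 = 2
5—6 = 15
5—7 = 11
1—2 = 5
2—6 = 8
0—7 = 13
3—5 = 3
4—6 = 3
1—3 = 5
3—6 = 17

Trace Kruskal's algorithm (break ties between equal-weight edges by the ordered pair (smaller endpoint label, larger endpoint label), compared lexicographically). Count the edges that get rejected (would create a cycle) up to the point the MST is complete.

0

Kruskal's algorithm — process edges by increasing weight (ties by edge label):
0—5 (2): add — endpoints in different components.
3—5 (3): add — endpoints in different components.
4—6 (3): add — endpoints in different components.
1—2 (5): add — endpoints in different components.
1—3 (5): add — endpoints in different components.
2—6 (8): add — endpoints in different components.
5—7 (11): add — endpoints in different components.
Edges rejected before the tree was complete: 0.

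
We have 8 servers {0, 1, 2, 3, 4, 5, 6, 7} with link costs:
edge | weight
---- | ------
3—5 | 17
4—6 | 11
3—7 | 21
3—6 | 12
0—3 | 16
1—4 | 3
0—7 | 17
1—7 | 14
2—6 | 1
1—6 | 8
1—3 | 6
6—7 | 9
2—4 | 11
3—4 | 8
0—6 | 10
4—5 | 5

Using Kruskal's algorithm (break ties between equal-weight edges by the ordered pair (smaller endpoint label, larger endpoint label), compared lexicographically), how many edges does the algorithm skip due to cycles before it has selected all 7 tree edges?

1

Kruskal's algorithm — process edges by increasing weight (ties by edge label):
2—6 (1): add — endpoints in different components.
1—4 (3): add — endpoints in different components.
4—5 (5): add — endpoints in different components.
1—3 (6): add — endpoints in different components.
1—6 (8): add — endpoints in different components.
3—4 (8): skip — 3 and 4 already connected.
6—7 (9): add — endpoints in different components.
0—6 (10): add — endpoints in different components.
Edges rejected before the tree was complete: 1.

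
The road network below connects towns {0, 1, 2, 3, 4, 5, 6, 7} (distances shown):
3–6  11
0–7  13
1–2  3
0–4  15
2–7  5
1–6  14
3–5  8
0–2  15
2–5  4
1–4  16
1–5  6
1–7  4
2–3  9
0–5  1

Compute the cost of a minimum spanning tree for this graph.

46

Prim, starting at 0.
Step 1: cheapest edge leaving the tree is 0–5 (1); add 5.
Step 2: cheapest edge leaving the tree is 2–5 (4); add 2.
Step 3: cheapest edge leaving the tree is 1–2 (3); add 1.
Step 4: cheapest edge leaving the tree is 1–7 (4); add 7.
Step 5: cheapest edge leaving the tree is 3–5 (8); add 3.
Step 6: cheapest edge leaving the tree is 3–6 (11); add 6.
Step 7: cheapest edge leaving the tree is 0–4 (15); add 4.
MST edges: 0–5, 2–5, 1–2, 1–7, 3–5, 3–6, 0–4; total weight 1+4+3+4+8+11+15 = 46.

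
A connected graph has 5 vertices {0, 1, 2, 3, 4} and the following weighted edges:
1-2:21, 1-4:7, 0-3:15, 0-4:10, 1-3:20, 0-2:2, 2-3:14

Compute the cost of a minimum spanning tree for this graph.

33

Grow the tree from 3 using Prim:
Step 1: frontier [2-3 14, 0-3 15, 1-3 20] → take 2-3 (14); add 2.
Step 2: frontier [0-2 2, 1-2 21, 0-3 15, 1-3 20] → take 0-2 (2); add 0.
Step 3: frontier [0-4 10, 1-2 21, 1-3 20] → take 0-4 (10); add 4.
Step 4: frontier [1-2 21, 1-3 20, 1-4 7] → take 1-4 (7); add 1.
MST edges: 2-3, 0-2, 0-4, 1-4; total weight 14+2+10+7 = 33.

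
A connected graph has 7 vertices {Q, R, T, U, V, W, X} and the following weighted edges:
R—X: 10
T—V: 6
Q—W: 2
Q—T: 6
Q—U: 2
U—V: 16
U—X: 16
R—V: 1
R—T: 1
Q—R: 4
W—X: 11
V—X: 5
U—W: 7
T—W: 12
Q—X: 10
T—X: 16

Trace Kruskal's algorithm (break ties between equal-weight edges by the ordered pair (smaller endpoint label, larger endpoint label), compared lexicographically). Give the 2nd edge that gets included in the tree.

Kruskal's algorithm — process edges by increasing weight (ties by edge label):
R—T (1): add — endpoints in different components.
R—V (1): add — endpoints in different components.
Q—U (2): add — endpoints in different components.
Q—W (2): add — endpoints in different components.
Q—R (4): add — endpoints in different components.
V—X (5): add — endpoints in different components.
The 2nd edge added is R—V.

R-V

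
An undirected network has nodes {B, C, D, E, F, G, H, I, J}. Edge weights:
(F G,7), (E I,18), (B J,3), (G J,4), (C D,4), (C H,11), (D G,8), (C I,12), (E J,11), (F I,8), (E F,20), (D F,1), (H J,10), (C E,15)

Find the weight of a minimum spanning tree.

Kruskal: consider edges lightest-first.
D F (1): add — endpoints in different components.
B J (3): add — endpoints in different components.
C D (4): add — endpoints in different components.
G J (4): add — endpoints in different components.
F G (7): add — endpoints in different components.
D G (8): skip — D and G already connected.
F I (8): add — endpoints in different components.
H J (10): add — endpoints in different components.
C H (11): skip — C and H already connected.
E J (11): add — endpoints in different components.
MST edges: D F, B J, C D, G J, F G, F I, H J, E J; total weight 1+3+4+4+7+8+10+11 = 48.

48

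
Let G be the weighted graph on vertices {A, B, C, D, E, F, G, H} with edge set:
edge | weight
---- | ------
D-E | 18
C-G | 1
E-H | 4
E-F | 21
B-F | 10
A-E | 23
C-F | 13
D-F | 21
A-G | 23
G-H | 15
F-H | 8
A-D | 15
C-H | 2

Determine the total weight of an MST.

58

Grow the tree from F using Prim:
Step 1: frontier [F-H 8, B-F 10, C-F 13, D-F 21, E-F 21] → take F-H (8); add H.
Step 2: frontier [B-F 10, C-F 13, D-F 21, E-F 21, C-H 2, E-H 4, G-H 15] → take C-H (2); add C.
Step 3: frontier [C-G 1, B-F 10, D-F 21, E-F 21, E-H 4, G-H 15] → take C-G (1); add G.
Step 4: frontier [B-F 10, D-F 21, E-F 21, A-G 23, E-H 4] → take E-H (4); add E.
Step 5: frontier [D-E 18, A-E 23, B-F 10, D-F 21, A-G 23] → take B-F (10); add B.
Step 6: frontier [D-E 18, A-E 23, D-F 21, A-G 23] → take D-E (18); add D.
Step 7: frontier [A-D 15, A-E 23, A-G 23] → take A-D (15); add A.
MST edges: F-H, C-H, C-G, E-H, B-F, D-E, A-D; total weight 8+2+1+4+10+18+15 = 58.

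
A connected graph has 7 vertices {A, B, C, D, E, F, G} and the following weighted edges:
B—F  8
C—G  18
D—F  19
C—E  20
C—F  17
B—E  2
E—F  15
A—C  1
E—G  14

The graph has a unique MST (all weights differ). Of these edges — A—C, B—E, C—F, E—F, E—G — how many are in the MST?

Kruskal: consider edges lightest-first.
A—C (1): add. Components now {A,C} {B} {D} {E} {F} {G}
B—E (2): add. Components now {A,C} {B,E} {D} {F} {G}
B—F (8): add. Components now {A,C} {B,E,F} {D} {G}
E—G (14): add. Components now {A,C} {B,E,F,G} {D}
E—F (15): skip — E and F already connected.
C—F (17): add. Components now {A,B,C,E,F,G} {D}
C—G (18): skip — C and G already connected.
D—F (19): add. Components now {A,B,C,D,E,F,G}
MST edge set: {A—C, B—E, B—F, E—G, C—F, D—F}.
Of the listed edges, {A—C, B—E, C—F, E—G} are in the MST → 4.

4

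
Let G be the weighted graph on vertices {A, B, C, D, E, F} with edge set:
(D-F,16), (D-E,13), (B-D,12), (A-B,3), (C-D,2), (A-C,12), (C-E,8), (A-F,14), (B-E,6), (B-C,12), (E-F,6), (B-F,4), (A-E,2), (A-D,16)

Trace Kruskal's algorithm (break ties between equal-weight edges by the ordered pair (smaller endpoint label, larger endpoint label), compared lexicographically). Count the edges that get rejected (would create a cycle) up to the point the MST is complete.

Kruskal's algorithm — process edges by increasing weight (ties by edge label):
A-E (2): add. Components now {A,E} {B} {C} {D} {F}
C-D (2): add. Components now {A,E} {B} {C,D} {F}
A-B (3): add. Components now {A,B,E} {C,D} {F}
B-F (4): add. Components now {A,B,E,F} {C,D}
B-E (6): skip — B and E already connected.
E-F (6): skip — E and F already connected.
C-E (8): add. Components now {A,B,C,D,E,F}
Edges rejected before the tree was complete: 2.

2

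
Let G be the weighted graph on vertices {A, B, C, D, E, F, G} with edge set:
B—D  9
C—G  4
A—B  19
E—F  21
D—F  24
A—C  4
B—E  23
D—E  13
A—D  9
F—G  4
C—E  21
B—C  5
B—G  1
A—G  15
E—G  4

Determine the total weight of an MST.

26

Kruskal's algorithm — process edges by increasing weight (ties by edge label):
B—G (1): add. Components now {A} {B,G} {C} {D} {E} {F}
A—C (4): add. Components now {A,C} {B,G} {D} {E} {F}
C—G (4): add. Components now {A,B,C,G} {D} {E} {F}
E—G (4): add. Components now {A,B,C,E,G} {D} {F}
F—G (4): add. Components now {A,B,C,E,F,G} {D}
B—C (5): skip — B and C already connected.
A—D (9): add. Components now {A,B,C,D,E,F,G}
MST edges: B—G, A—C, C—G, E—G, F—G, A—D; total weight 1+4+4+4+4+9 = 26.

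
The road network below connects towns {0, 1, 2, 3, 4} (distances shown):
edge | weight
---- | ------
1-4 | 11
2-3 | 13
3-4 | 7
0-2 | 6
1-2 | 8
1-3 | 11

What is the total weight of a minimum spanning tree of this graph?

Kruskal: consider edges lightest-first.
0-2 (6): add. Components now {0,2} {1} {3} {4}
3-4 (7): add. Components now {0,2} {1} {3,4}
1-2 (8): add. Components now {0,1,2} {3,4}
1-3 (11): add. Components now {0,1,2,3,4}
MST edges: 0-2, 3-4, 1-2, 1-3; total weight 6+7+8+11 = 32.

32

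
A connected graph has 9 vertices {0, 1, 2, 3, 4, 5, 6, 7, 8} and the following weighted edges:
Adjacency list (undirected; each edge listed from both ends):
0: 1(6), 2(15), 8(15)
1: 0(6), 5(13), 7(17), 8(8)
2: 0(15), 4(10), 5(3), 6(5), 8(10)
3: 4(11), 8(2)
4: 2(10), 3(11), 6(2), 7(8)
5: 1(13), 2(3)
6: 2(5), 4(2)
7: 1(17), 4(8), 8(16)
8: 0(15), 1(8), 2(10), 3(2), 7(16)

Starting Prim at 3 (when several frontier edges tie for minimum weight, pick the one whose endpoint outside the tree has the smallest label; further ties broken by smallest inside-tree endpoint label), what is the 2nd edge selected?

Grow the tree from 3 using Prim:
Step 1: cheapest edge leaving the tree is 3 8 (2); add 8.
Step 2: cheapest edge leaving the tree is 1 8 (8); add 1.
Step 3: cheapest edge leaving the tree is 0 1 (6); add 0.
Step 4: cheapest edge leaving the tree is 2 8 (10); add 2.
Step 5: cheapest edge leaving the tree is 2 5 (3); add 5.
Step 6: cheapest edge leaving the tree is 2 6 (5); add 6.
Step 7: cheapest edge leaving the tree is 4 6 (2); add 4.
Step 8: cheapest edge leaving the tree is 4 7 (8); add 7.
The 2nd edge added is 1 8.

1-8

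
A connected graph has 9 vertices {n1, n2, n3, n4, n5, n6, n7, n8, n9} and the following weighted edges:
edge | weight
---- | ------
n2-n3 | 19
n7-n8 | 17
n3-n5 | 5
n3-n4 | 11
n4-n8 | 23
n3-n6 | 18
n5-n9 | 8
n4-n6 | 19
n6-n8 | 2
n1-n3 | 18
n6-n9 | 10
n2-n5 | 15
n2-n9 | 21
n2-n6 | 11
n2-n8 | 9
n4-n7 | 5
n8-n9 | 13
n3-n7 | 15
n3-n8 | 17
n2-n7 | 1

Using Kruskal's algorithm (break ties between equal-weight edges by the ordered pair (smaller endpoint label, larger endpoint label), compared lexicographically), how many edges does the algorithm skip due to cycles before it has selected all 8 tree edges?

Kruskal's algorithm — process edges by increasing weight (ties by edge label):
n2-n7 (1): add — endpoints in different components.
n6-n8 (2): add — endpoints in different components.
n3-n5 (5): add — endpoints in different components.
n4-n7 (5): add — endpoints in different components.
n5-n9 (8): add — endpoints in different components.
n2-n8 (9): add — endpoints in different components.
n6-n9 (10): add — endpoints in different components.
n2-n6 (11): skip — n6 and n2 already connected.
n3-n4 (11): skip — n3 and n4 already connected.
n8-n9 (13): skip — n9 and n8 already connected.
n2-n5 (15): skip — n2 and n5 already connected.
n3-n7 (15): skip — n7 and n3 already connected.
n3-n8 (17): skip — n8 and n3 already connected.
n7-n8 (17): skip — n8 and n7 already connected.
n1-n3 (18): add — endpoints in different components.
Edges rejected before the tree was complete: 7.

7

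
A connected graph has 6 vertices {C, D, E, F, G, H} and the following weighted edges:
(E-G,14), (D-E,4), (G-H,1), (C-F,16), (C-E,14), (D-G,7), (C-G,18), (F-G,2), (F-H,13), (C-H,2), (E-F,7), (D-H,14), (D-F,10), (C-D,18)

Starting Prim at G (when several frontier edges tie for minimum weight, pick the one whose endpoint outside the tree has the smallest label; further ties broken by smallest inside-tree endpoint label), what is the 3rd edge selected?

Prim, starting at G.
Step 1: cheapest edge leaving the tree is G-H (1); add H.
Step 2: cheapest edge leaving the tree is C-H (2); add C.
Step 3: cheapest edge leaving the tree is F-G (2); add F.
Step 4: cheapest edge leaving the tree is D-G (7); add D.
Step 5: cheapest edge leaving the tree is D-E (4); add E.
The 3rd edge added is F-G.

F-G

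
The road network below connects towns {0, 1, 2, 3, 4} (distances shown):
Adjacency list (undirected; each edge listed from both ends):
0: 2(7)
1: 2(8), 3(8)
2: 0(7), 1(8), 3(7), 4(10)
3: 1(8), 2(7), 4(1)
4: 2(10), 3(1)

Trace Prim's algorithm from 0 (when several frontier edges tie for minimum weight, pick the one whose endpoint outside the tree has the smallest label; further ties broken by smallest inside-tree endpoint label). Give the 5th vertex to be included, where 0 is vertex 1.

1

Grow the tree from 0 using Prim:
Step 1: cheapest edge leaving the tree is 0—2 (7); add 2.
Step 2: cheapest edge leaving the tree is 2—3 (7); add 3.
Step 3: cheapest edge leaving the tree is 3—4 (1); add 4.
Step 4: cheapest edge leaving the tree is 1—2 (8); add 1.
Vertex order: 0, 2, 3, 4, 1. The 5th vertex is 1.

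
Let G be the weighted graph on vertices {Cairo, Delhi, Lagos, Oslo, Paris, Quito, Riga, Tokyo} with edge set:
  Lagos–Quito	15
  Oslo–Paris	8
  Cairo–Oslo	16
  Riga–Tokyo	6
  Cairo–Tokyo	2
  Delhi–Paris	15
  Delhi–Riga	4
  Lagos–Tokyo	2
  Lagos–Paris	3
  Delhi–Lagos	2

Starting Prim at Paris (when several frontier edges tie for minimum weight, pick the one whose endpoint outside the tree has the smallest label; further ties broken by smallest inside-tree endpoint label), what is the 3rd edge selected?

Lagos-Tokyo

Grow the tree from Paris using Prim:
Step 1: frontier [Lagos–Paris 3, Oslo–Paris 8, Delhi–Paris 15] → take Lagos–Paris (3); add Lagos.
Step 2: frontier [Delhi–Lagos 2, Lagos–Tokyo 2, Lagos–Quito 15, Oslo–Paris 8, Delhi–Paris 15] → take Delhi–Lagos (2); add Delhi.
Step 3: frontier [Delhi–Riga 4, Lagos–Tokyo 2, Lagos–Quito 15, Oslo–Paris 8] → take Lagos–Tokyo (2); add Tokyo.
Step 4: frontier [Delhi–Riga 4, Lagos–Quito 15, Oslo–Paris 8, Cairo–Tokyo 2, Riga–Tokyo 6] → take Cairo–Tokyo (2); add Cairo.
Step 5: frontier [Cairo–Oslo 16, Delhi–Riga 4, Lagos–Quito 15, Oslo–Paris 8, Riga–Tokyo 6] → take Delhi–Riga (4); add Riga.
Step 6: frontier [Cairo–Oslo 16, Lagos–Quito 15, Oslo–Paris 8] → take Oslo–Paris (8); add Oslo.
Step 7: frontier [Lagos–Quito 15] → take Lagos–Quito (15); add Quito.
The 3rd edge added is Lagos–Tokyo.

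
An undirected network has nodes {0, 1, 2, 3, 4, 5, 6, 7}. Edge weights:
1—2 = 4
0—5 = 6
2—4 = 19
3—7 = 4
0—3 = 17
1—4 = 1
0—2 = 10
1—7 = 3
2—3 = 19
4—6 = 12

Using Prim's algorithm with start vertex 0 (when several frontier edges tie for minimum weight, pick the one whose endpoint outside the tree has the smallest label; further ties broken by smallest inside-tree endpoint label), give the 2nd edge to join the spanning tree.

Grow the tree from 0 using Prim:
Step 1: frontier [0—5 6, 0—2 10, 0—3 17] → take 0—5 (6); add 5.
Step 2: frontier [0—2 10, 0—3 17] → take 0—2 (10); add 2.
Step 3: frontier [0—3 17, 1—2 4, 2—3 19, 2—4 19] → take 1—2 (4); add 1.
Step 4: frontier [0—3 17, 1—4 1, 1—7 3, 2—3 19, 2—4 19] → take 1—4 (1); add 4.
Step 5: frontier [0—3 17, 1—7 3, 2—3 19, 4—6 12] → take 1—7 (3); add 7.
Step 6: frontier [0—3 17, 2—3 19, 4—6 12, 3—7 4] → take 3—7 (4); add 3.
Step 7: frontier [4—6 12] → take 4—6 (12); add 6.
The 2nd edge added is 0—2.

0-2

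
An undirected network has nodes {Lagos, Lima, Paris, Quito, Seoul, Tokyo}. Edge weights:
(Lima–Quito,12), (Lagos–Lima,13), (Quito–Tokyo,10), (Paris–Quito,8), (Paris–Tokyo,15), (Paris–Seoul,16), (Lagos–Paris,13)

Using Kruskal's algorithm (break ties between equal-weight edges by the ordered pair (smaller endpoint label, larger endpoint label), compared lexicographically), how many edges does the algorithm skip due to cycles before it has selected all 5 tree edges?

Sort edges by weight, then run Kruskal:
Paris–Quito (8): add. Components now {Seoul} {Lima} {Paris,Quito} {Lagos} {Tokyo}
Quito–Tokyo (10): add. Components now {Seoul} {Lima} {Paris,Quito,Tokyo} {Lagos}
Lima–Quito (12): add. Components now {Seoul} {Lima,Paris,Quito,Tokyo} {Lagos}
Lagos–Lima (13): add. Components now {Seoul} {Lagos,Lima,Paris,Quito,Tokyo}
Lagos–Paris (13): skip — Paris and Lagos already connected.
Paris–Tokyo (15): skip — Paris and Tokyo already connected.
Paris–Seoul (16): add. Components now {Lagos,Lima,Paris,Quito,Seoul,Tokyo}
Edges rejected before the tree was complete: 2.

2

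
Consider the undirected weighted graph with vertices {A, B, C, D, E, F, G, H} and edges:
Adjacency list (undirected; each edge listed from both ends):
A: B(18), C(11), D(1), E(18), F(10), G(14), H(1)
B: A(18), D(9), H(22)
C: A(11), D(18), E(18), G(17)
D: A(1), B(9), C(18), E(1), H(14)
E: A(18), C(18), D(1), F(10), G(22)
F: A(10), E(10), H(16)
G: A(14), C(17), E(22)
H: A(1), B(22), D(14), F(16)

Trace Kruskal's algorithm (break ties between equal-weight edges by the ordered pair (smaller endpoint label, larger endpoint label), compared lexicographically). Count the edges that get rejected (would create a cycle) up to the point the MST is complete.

1

Sort edges by weight, then run Kruskal:
A D (1): add — endpoints in different components.
A H (1): add — endpoints in different components.
D E (1): add — endpoints in different components.
B D (9): add — endpoints in different components.
A F (10): add — endpoints in different components.
E F (10): skip — E and F already connected.
A C (11): add — endpoints in different components.
A G (14): add — endpoints in different components.
Edges rejected before the tree was complete: 1.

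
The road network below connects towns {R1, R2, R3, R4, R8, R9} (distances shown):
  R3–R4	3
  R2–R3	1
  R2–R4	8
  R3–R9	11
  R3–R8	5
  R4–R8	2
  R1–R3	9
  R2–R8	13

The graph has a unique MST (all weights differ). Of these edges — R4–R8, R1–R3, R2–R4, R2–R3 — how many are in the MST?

Sort edges by weight, then run Kruskal:
R2–R3 (1): add — endpoints in different components.
R4–R8 (2): add — endpoints in different components.
R3–R4 (3): add — endpoints in different components.
R3–R8 (5): skip — R3 and R8 already connected.
R2–R4 (8): skip — R2 and R4 already connected.
R1–R3 (9): add — endpoints in different components.
R3–R9 (11): add — endpoints in different components.
MST edge set: {R2–R3, R4–R8, R3–R4, R1–R3, R3–R9}.
Of the listed edges, {R4–R8, R1–R3, R2–R3} are in the MST → 3.

3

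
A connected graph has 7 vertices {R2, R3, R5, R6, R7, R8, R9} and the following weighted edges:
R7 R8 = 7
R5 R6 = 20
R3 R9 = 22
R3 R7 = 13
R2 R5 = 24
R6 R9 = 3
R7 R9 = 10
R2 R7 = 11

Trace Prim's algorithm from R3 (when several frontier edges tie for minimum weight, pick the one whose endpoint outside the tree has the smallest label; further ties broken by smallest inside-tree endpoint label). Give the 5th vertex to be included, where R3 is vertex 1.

R6

Prim, starting at R3.
Step 1: cheapest edge leaving the tree is R3 R7 (13); add R7.
Step 2: cheapest edge leaving the tree is R7 R8 (7); add R8.
Step 3: cheapest edge leaving the tree is R7 R9 (10); add R9.
Step 4: cheapest edge leaving the tree is R6 R9 (3); add R6.
Step 5: cheapest edge leaving the tree is R2 R7 (11); add R2.
Step 6: cheapest edge leaving the tree is R5 R6 (20); add R5.
Vertex order: R3, R7, R8, R9, R6, R2, R5. The 5th vertex is R6.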